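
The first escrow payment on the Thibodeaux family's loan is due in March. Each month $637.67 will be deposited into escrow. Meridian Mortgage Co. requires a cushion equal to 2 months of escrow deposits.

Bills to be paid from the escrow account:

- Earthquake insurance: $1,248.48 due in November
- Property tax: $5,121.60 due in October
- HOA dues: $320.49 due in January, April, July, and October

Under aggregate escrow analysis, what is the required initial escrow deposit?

Cushion = 2 × $637.67 = $1,275.34
Trial balance (start $0, +$637.67 each month, − disbursements):
  Mar: +$637.67 → $637.67
  Apr: +$637.67 − $320.49 → $954.85
  May: +$637.67 → $1,592.52
  Jun: +$637.67 → $2,230.19
  Jul: +$637.67 − $320.49 → $2,547.37
  Aug: +$637.67 → $3,185.04
  Sep: +$637.67 → $3,822.71
  Oct: +$637.67 − $5,442.09 → -$981.71
  Nov: +$637.67 − $1,248.48 → -$1,592.52
  Dec: +$637.67 → -$954.85
  Jan: +$637.67 − $320.49 → -$637.67
  Feb: +$637.67 → $0.00
Lowest trial balance = -$1,592.52 (Nov)
Initial deposit = cushion − low point = $1,275.34 − (-$1,592.52) = $2,867.86

$2,867.86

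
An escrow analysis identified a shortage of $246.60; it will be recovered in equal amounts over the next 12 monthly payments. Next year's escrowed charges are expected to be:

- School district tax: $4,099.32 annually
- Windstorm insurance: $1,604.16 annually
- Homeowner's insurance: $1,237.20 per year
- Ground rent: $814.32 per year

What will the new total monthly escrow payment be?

School district tax — $4,099.32/yr
Windstorm insurance — $1,604.16/yr
Homeowner's insurance — $1,237.20/yr
Ground rent — $814.32/yr
Total annual escrow = $7,755.00
Monthly escrow = $7,755.00 / 12 = $646.25
Shortage per month = $246.60 / 12 = $20.55
New monthly escrow = $646.25 + $20.55 = $666.80

$666.80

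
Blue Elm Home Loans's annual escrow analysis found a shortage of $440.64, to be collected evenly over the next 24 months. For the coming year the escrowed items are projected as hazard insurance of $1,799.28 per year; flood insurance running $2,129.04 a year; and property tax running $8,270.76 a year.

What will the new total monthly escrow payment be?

$1,034.95

Hazard insurance = $1,799.28 per year
Flood insurance = $2,129.04 per year
Property tax = $8,270.76 per year
Total per year = $1,799.28 + $2,129.04 + $8,270.76 = $12,199.08
Monthly = $12,199.08 ÷ 12 = $1,016.59
Shortage per month = $440.64 ÷ 24 = $18.36
Adjusted monthly = $1,016.59 + $18.36 = $1,034.95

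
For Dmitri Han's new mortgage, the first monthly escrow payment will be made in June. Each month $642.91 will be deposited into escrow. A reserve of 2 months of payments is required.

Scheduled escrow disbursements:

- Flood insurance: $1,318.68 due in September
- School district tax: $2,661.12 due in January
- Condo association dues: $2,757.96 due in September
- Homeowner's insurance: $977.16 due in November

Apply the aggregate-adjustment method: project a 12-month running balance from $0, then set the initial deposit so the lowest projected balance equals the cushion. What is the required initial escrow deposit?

Cushion = 2 × $642.91 = $1,285.82
Trial balance (start $0, +$642.91 each month, − disbursements):
  Jun: +$642.91 → $642.91
  Jul: +$642.91 → $1,285.82
  Aug: +$642.91 → $1,928.73
  Sep: +$642.91 − $4,076.64 → -$1,505.00
  Oct: +$642.91 → -$862.09
  Nov: +$642.91 − $977.16 → -$1,196.34
  Dec: +$642.91 → -$553.43
  Jan: +$642.91 − $2,661.12 → -$2,571.64
  Feb: +$642.91 → -$1,928.73
  Mar: +$642.91 → -$1,285.82
  Apr: +$642.91 → -$642.91
  May: +$642.91 → $0.00
Lowest trial balance = -$2,571.64 (Jan)
Initial deposit = cushion − low point = $1,285.82 − (-$2,571.64) = $3,857.46

$3,857.46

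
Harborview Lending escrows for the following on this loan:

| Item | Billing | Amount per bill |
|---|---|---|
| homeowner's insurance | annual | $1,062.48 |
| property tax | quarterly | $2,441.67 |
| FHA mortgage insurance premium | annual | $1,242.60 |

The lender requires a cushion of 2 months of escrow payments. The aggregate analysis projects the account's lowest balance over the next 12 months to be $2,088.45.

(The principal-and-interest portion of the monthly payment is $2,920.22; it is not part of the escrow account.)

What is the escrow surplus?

Homeowner's insurance: $1,062.48/yr
Property tax: $2,441.67 × 4 = $9,766.68/yr
FHA mortgage insurance premium: $1,242.60/yr
Combined annual = $1,062.48 + $9,766.68 + $1,242.60 = $12,071.76
Per month = $12,071.76 ÷ 12 = $1,005.98
Required reserve = 2 × $1,005.98 = $2,011.96
Excess over cushion: $2,088.45 − $2,011.96 = $76.49

$76.49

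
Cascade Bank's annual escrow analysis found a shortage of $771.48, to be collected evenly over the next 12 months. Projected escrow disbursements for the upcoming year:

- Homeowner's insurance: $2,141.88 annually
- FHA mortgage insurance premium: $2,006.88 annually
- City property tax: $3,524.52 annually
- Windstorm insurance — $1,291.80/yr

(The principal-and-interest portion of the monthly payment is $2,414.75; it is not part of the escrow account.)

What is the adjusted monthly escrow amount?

$811.38

Homeowner's insurance: $2,141.88/yr
FHA mortgage insurance premium: $2,006.88/yr
City property tax: $3,524.52/yr
Windstorm insurance: $1,291.80/yr
Total annual escrow = $2,141.88 + $2,006.88 + $3,524.52 + $1,291.80 = $8,965.08
Base monthly escrow = $8,965.08 / 12 = $747.09
Shortage spread = $771.48 ÷ 12 = $64.29/mo
New monthly escrow = $747.09 + $64.29 = $811.38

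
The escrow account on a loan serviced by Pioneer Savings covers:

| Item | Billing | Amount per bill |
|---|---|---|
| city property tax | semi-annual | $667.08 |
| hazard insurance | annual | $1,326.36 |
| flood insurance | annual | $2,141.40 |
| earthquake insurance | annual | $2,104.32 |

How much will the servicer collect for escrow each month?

$575.52

City property tax: $667.08 × 2 = $1,334.16
Hazard insurance: $1,326.36
Flood insurance: $2,141.40
Earthquake insurance: $2,104.32
Total annual escrow = $1,334.16 + $1,326.36 + $2,141.40 + $2,104.32 = $6,906.24
Base monthly escrow = $6,906.24 / 12 = $575.52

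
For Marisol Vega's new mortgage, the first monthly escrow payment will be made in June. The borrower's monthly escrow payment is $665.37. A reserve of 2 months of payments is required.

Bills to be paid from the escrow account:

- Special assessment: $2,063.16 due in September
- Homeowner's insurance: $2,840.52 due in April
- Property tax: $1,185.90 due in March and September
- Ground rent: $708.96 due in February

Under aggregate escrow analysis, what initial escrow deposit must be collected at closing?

Cushion = 2 × $665.37 = $1,330.74
Trial balance (start $0, +$665.37 each month, − disbursements):
  Jun: +$665.37 → $665.37
  Jul: +$665.37 → $1,330.74
  Aug: +$665.37 → $1,996.11
  Sep: +$665.37 − $3,249.06 → -$587.58
  Oct: +$665.37 → $77.79
  Nov: +$665.37 → $743.16
  Dec: +$665.37 → $1,408.53
  Jan: +$665.37 → $2,073.90
  Feb: +$665.37 − $708.96 → $2,030.31
  Mar: +$665.37 − $1,185.90 → $1,509.78
  Apr: +$665.37 − $2,840.52 → -$665.37
  May: +$665.37 → $0.00
Lowest trial balance = -$665.37 (Apr)
Initial deposit = cushion − low point = $1,330.74 − (-$665.37) = $1,996.11

$1,996.11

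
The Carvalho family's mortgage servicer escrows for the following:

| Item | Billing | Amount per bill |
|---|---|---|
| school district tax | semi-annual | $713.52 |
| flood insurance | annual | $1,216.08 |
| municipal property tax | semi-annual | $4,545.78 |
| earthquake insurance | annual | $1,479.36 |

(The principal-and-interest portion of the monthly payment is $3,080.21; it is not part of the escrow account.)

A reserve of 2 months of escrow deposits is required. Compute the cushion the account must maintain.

School district tax — $713.52 × 2 = $1,427.04 per year
Flood insurance — $1,216.08 per year
Municipal property tax — $4,545.78 × 2 = $9,091.56 per year
Earthquake insurance — $1,479.36 per year
Yearly total = $1,427.04 + $1,216.08 + $9,091.56 + $1,479.36 = $13,214.04
Per month = $13,214.04 / 12 = $1,101.17
Cushion = 2 × $1,101.17 = $2,202.34

$2,202.34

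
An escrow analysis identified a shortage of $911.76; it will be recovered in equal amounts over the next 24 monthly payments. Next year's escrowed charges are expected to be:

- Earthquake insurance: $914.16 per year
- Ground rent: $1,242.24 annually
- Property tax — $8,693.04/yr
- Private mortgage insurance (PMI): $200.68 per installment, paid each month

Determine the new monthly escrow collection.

$1,142.79

Earthquake insurance — $914.16/yr
Ground rent — $1,242.24/yr
Property tax — $8,693.04/yr
Private mortgage insurance (PMI) — $200.68 × 12 = $2,408.16/yr
Combined annual = $914.16 + $1,242.24 + $8,693.04 + $2,408.16 = $13,257.60
Monthly escrow = $13,257.60 / 12 = $1,104.80
Monthly shortage recovery: $911.76 / 24 = $37.99
Adjusted monthly = $1,104.80 + $37.99 = $1,142.79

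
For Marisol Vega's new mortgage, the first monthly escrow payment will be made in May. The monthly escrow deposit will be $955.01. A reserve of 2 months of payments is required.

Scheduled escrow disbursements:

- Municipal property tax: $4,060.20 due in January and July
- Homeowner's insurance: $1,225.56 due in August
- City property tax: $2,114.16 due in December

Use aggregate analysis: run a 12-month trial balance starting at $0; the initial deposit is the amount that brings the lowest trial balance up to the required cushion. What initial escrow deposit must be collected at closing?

Cushion = 2 × $955.01 = $1,910.02
Trial balance (start $0, +$955.01 each month, − disbursements):
  May: +$955.01 → $955.01
  Jun: +$955.01 → $1,910.02
  Jul: +$955.01 − $4,060.20 → -$1,195.17
  Aug: +$955.01 − $1,225.56 → -$1,465.72
  Sep: +$955.01 → -$510.71
  Oct: +$955.01 → $444.30
  Nov: +$955.01 → $1,399.31
  Dec: +$955.01 − $2,114.16 → $240.16
  Jan: +$955.01 − $4,060.20 → -$2,865.03
  Feb: +$955.01 → -$1,910.02
  Mar: +$955.01 → -$955.01
  Apr: +$955.01 → $0.00
Lowest trial balance = -$2,865.03 (Jan)
Initial deposit = cushion − low point = $1,910.02 − (-$2,865.03) = $4,775.05

$4,775.05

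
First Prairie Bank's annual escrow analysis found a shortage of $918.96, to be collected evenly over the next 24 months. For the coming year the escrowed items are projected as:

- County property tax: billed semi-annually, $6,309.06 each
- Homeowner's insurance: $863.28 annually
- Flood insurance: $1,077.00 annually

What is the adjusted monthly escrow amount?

County property tax — $6,309.06 × 2 = $12,618.12/yr
Homeowner's insurance — $863.28/yr
Flood insurance — $1,077.00/yr
Total annual escrow = $12,618.12 + $863.28 + $1,077.00 = $14,558.40
Base monthly escrow = $14,558.40 / 12 = $1,213.20
Monthly shortage recovery: $918.96 / 24 = $38.29
Adjusted monthly = $1,213.20 + $38.29 = $1,251.49

$1,251.49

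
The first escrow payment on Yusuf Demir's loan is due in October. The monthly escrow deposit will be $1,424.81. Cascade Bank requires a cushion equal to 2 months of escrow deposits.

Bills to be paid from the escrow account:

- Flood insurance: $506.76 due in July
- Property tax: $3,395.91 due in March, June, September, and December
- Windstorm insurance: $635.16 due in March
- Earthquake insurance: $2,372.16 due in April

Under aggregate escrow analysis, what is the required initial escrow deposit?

$3,221.38

Cushion = 2 × $1,424.81 = $2,849.62
Trial balance (start $0, +$1,424.81 each month, − disbursements):
  Oct: +$1,424.81 → $1,424.81
  Nov: +$1,424.81 → $2,849.62
  Dec: +$1,424.81 − $3,395.91 → $878.52
  Jan: +$1,424.81 → $2,303.33
  Feb: +$1,424.81 → $3,728.14
  Mar: +$1,424.81 − $4,031.07 → $1,121.88
  Apr: +$1,424.81 − $2,372.16 → $174.53
  May: +$1,424.81 → $1,599.34
  Jun: +$1,424.81 − $3,395.91 → -$371.76
  Jul: +$1,424.81 − $506.76 → $546.29
  Aug: +$1,424.81 → $1,971.10
  Sep: +$1,424.81 − $3,395.91 → $0.00
Lowest trial balance = -$371.76 (Jun)
Initial deposit = cushion − low point = $2,849.62 − (-$371.76) = $3,221.38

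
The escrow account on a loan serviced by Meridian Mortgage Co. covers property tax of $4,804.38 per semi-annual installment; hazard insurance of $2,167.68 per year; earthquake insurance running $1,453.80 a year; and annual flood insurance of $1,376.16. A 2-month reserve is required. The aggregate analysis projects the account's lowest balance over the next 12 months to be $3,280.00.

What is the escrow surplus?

Property tax = $4,804.38 × 2 = $9,608.76
Hazard insurance = $2,167.68
Earthquake insurance = $1,453.80
Flood insurance = $1,376.16
Yearly total = $14,606.40
Monthly escrow = $14,606.40 / 12 = $1,217.20
Required reserve = 2 × $1,217.20 = $2,434.40
Excess over cushion: $3,280.00 − $2,434.40 = $845.60

$845.60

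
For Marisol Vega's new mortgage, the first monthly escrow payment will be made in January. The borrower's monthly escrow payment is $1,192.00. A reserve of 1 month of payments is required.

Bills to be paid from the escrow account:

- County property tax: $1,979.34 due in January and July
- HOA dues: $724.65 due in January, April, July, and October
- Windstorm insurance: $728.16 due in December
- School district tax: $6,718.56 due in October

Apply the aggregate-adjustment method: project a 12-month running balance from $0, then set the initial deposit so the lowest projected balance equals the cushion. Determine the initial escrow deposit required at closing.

Cushion = 1 × $1,192.00 = $1,192.00
Trial balance (start $0, +$1,192.00 each month, − disbursements):
  Jan: +$1,192.00 − $2,703.99 → -$1,511.99
  Feb: +$1,192.00 → -$319.99
  Mar: +$1,192.00 → $872.01
  Apr: +$1,192.00 − $724.65 → $1,339.36
  May: +$1,192.00 → $2,531.36
  Jun: +$1,192.00 → $3,723.36
  Jul: +$1,192.00 − $2,703.99 → $2,211.37
  Aug: +$1,192.00 → $3,403.37
  Sep: +$1,192.00 → $4,595.37
  Oct: +$1,192.00 − $7,443.21 → -$1,655.84
  Nov: +$1,192.00 → -$463.84
  Dec: +$1,192.00 − $728.16 → $0.00
Lowest trial balance = -$1,655.84 (Oct)
Initial deposit = cushion − low point = $1,192.00 − (-$1,655.84) = $2,847.84

$2,847.84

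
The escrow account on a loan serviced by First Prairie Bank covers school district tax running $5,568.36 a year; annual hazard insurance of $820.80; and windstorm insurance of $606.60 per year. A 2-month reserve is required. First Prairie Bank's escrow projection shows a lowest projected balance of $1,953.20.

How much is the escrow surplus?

$787.24

School district tax — $5,568.36 per year
Hazard insurance — $820.80 per year
Windstorm insurance — $606.60 per year
Total annual escrow = $6,995.76
Base monthly escrow = $6,995.76 / 12 = $582.98
Required reserve = 2 × $582.98 = $1,165.96
Excess over cushion: $1,953.20 − $1,165.96 = $787.24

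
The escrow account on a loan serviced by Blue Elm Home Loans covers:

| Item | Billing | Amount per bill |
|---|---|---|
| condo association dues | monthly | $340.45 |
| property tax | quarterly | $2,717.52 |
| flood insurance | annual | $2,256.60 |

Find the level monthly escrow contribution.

$1,434.34

Condo association dues: $340.45 × 12 = $4,085.40/yr
Property tax: $2,717.52 × 4 = $10,870.08/yr
Flood insurance: $2,256.60/yr
Yearly total = $17,212.08
Per month = $17,212.08 ÷ 12 = $1,434.34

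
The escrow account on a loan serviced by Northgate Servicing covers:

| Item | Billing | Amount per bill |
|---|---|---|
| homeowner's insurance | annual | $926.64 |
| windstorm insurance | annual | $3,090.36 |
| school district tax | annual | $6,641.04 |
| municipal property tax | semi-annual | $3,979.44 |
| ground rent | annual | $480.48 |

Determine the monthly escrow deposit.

Homeowner's insurance = $926.64 annually
Windstorm insurance = $3,090.36 annually
School district tax = $6,641.04 annually
Municipal property tax = $3,979.44 × 2 = $7,958.88 annually
Ground rent = $480.48 annually
Total per year = $926.64 + $3,090.36 + $6,641.04 + $7,958.88 + $480.48 = $19,097.40
Base monthly escrow = $19,097.40 ÷ 12 = $1,591.45

$1,591.45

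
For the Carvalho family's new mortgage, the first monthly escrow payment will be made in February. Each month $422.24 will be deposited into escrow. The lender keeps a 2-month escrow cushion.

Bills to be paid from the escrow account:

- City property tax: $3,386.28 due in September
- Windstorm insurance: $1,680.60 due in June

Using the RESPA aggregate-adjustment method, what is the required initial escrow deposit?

$2,533.44

Cushion = 2 × $422.24 = $844.48
Trial balance (start $0, +$422.24 each month, − disbursements):
  Feb: +$422.24 → $422.24
  Mar: +$422.24 → $844.48
  Apr: +$422.24 → $1,266.72
  May: +$422.24 → $1,688.96
  Jun: +$422.24 − $1,680.60 → $430.60
  Jul: +$422.24 → $852.84
  Aug: +$422.24 → $1,275.08
  Sep: +$422.24 − $3,386.28 → -$1,688.96
  Oct: +$422.24 → -$1,266.72
  Nov: +$422.24 → -$844.48
  Dec: +$422.24 → -$422.24
  Jan: +$422.24 → $0.00
Lowest trial balance = -$1,688.96 (Sep)
Initial deposit = cushion − low point = $844.48 − (-$1,688.96) = $2,533.44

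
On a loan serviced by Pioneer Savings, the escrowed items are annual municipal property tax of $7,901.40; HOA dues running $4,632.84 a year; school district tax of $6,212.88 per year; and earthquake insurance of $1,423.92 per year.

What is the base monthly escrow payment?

Municipal property tax — $7,901.40/yr
HOA dues — $4,632.84/yr
School district tax — $6,212.88/yr
Earthquake insurance — $1,423.92/yr
Yearly total = $20,171.04
Per month = $20,171.04 ÷ 12 = $1,680.92

$1,680.92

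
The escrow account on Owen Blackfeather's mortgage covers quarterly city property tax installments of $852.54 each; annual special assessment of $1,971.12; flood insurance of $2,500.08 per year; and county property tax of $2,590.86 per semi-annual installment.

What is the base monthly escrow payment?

City property tax: $852.54 × 4 = $3,410.16/yr
Special assessment: $1,971.12/yr
Flood insurance: $2,500.08/yr
County property tax: $2,590.86 × 2 = $5,181.72/yr
Total annual escrow = $13,063.08
Monthly = $13,063.08 / 12 = $1,088.59

$1,088.59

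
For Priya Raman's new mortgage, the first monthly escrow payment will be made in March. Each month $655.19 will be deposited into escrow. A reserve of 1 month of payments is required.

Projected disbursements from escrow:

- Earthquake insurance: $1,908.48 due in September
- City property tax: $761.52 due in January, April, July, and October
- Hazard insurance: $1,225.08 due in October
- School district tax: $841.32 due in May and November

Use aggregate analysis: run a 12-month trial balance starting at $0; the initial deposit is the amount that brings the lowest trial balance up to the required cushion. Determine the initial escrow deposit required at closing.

$1,859.24

Cushion = 1 × $655.19 = $655.19
Trial balance (start $0, +$655.19 each month, − disbursements):
  Mar: +$655.19 → $655.19
  Apr: +$655.19 − $761.52 → $548.86
  May: +$655.19 − $841.32 → $362.73
  Jun: +$655.19 → $1,017.92
  Jul: +$655.19 − $761.52 → $911.59
  Aug: +$655.19 → $1,566.78
  Sep: +$655.19 − $1,908.48 → $313.49
  Oct: +$655.19 − $1,986.60 → -$1,017.92
  Nov: +$655.19 − $841.32 → -$1,204.05
  Dec: +$655.19 → -$548.86
  Jan: +$655.19 − $761.52 → -$655.19
  Feb: +$655.19 → $0.00
Lowest trial balance = -$1,204.05 (Nov)
Initial deposit = cushion − low point = $655.19 − (-$1,204.05) = $1,859.24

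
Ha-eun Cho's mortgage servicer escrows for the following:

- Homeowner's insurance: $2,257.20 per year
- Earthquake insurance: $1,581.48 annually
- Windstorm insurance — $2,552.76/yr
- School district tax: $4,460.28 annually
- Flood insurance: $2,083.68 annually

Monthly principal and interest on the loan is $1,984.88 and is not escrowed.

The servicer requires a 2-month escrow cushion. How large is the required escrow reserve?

Homeowner's insurance = $2,257.20 annually
Earthquake insurance = $1,581.48 annually
Windstorm insurance = $2,552.76 annually
School district tax = $4,460.28 annually
Flood insurance = $2,083.68 annually
Total per year = $2,257.20 + $1,581.48 + $2,552.76 + $4,460.28 + $2,083.68 = $12,935.40
Monthly = $12,935.40 ÷ 12 = $1,077.95
Reserve = 2 × $1,077.95 = $2,155.90

$2,155.90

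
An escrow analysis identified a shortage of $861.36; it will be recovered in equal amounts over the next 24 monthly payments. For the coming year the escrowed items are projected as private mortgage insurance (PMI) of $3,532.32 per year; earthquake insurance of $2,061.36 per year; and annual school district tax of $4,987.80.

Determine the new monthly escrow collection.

$917.68

Private mortgage insurance (PMI) = $3,532.32/yr
Earthquake insurance = $2,061.36/yr
School district tax = $4,987.80/yr
Annual escrow total = $3,532.32 + $2,061.36 + $4,987.80 = $10,581.48
Base monthly escrow = $10,581.48 / 12 = $881.79
Shortage per month = $861.36 ÷ 24 = $35.89
New monthly escrow = $881.79 + $35.89 = $917.68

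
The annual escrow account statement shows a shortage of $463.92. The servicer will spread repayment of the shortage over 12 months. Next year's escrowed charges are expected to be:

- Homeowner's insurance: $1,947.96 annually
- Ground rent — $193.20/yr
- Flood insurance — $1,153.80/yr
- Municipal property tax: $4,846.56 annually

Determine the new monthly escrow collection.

Homeowner's insurance = $1,947.96
Ground rent = $193.20
Flood insurance = $1,153.80
Municipal property tax = $4,846.56
Total annual escrow = $1,947.96 + $193.20 + $1,153.80 + $4,846.56 = $8,141.52
Per month = $8,141.52 / 12 = $678.46
Shortage spread = $463.92 ÷ 12 = $38.66/mo
Adjusted monthly = $678.46 + $38.66 = $717.12

$717.12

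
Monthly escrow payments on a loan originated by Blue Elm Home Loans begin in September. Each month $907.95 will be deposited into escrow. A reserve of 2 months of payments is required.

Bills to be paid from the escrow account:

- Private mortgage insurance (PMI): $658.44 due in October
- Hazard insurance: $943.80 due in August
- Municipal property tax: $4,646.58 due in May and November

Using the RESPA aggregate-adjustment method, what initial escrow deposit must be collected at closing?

Cushion = 2 × $907.95 = $1,815.90
Trial balance (start $0, +$907.95 each month, − disbursements):
  Sep: +$907.95 → $907.95
  Oct: +$907.95 − $658.44 → $1,157.46
  Nov: +$907.95 − $4,646.58 → -$2,581.17
  Dec: +$907.95 → -$1,673.22
  Jan: +$907.95 → -$765.27
  Feb: +$907.95 → $142.68
  Mar: +$907.95 → $1,050.63
  Apr: +$907.95 → $1,958.58
  May: +$907.95 − $4,646.58 → -$1,780.05
  Jun: +$907.95 → -$872.10
  Jul: +$907.95 → $35.85
  Aug: +$907.95 − $943.80 → $0.00
Lowest trial balance = -$2,581.17 (Nov)
Initial deposit = cushion − low point = $1,815.90 − (-$2,581.17) = $4,397.07

$4,397.07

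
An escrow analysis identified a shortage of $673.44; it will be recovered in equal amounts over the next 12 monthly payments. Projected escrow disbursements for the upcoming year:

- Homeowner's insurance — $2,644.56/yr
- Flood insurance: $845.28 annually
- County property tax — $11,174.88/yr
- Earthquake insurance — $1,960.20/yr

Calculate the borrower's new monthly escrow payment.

$1,441.53

Homeowner's insurance: $2,644.56 per year
Flood insurance: $845.28 per year
County property tax: $11,174.88 per year
Earthquake insurance: $1,960.20 per year
Total per year = $2,644.56 + $845.28 + $11,174.88 + $1,960.20 = $16,624.92
Monthly escrow = $16,624.92 ÷ 12 = $1,385.41
Shortage spread = $673.44 / 12 = $56.12/mo
New monthly escrow = $1,385.41 + $56.12 = $1,441.53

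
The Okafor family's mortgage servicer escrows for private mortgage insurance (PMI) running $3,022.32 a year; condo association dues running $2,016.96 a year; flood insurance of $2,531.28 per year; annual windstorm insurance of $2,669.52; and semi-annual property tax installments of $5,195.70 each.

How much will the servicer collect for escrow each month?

Private mortgage insurance (PMI): $3,022.32/yr
Condo association dues: $2,016.96/yr
Flood insurance: $2,531.28/yr
Windstorm insurance: $2,669.52/yr
Property tax: $5,195.70 × 2 = $10,391.40/yr
Total per year = $3,022.32 + $2,016.96 + $2,531.28 + $2,669.52 + $10,391.40 = $20,631.48
Monthly = $20,631.48 ÷ 12 = $1,719.29

$1,719.29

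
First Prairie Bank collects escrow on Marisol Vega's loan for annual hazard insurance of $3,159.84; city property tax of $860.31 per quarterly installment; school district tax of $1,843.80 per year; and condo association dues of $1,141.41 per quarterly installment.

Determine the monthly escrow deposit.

Hazard insurance — $3,159.84 annually
City property tax — $860.31 × 4 = $3,441.24 annually
School district tax — $1,843.80 annually
Condo association dues — $1,141.41 × 4 = $4,565.64 annually
Total annual escrow = $3,159.84 + $3,441.24 + $1,843.80 + $4,565.64 = $13,010.52
Base monthly escrow = $13,010.52 ÷ 12 = $1,084.21

$1,084.21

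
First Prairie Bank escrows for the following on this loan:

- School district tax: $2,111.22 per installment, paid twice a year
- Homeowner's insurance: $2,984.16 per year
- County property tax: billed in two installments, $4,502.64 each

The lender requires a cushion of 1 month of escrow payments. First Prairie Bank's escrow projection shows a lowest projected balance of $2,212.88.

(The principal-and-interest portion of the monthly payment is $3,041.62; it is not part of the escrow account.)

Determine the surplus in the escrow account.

School district tax — $2,111.22 × 2 = $4,222.44
Homeowner's insurance — $2,984.16
County property tax — $4,502.64 × 2 = $9,005.28
Total per year = $4,222.44 + $2,984.16 + $9,005.28 = $16,211.88
Monthly escrow = $16,211.88 ÷ 12 = $1,350.99
Required reserve = 1 × $1,350.99 = $1,350.99
Excess over cushion: $2,212.88 − $1,350.99 = $861.89

$861.89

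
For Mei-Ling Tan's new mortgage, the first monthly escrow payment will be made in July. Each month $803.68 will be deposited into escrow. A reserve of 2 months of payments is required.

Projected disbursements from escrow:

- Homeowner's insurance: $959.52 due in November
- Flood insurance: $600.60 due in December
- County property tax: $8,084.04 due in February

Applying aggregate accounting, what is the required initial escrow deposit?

Cushion = 2 × $803.68 = $1,607.36
Trial balance (start $0, +$803.68 each month, − disbursements):
  Jul: +$803.68 → $803.68
  Aug: +$803.68 → $1,607.36
  Sep: +$803.68 → $2,411.04
  Oct: +$803.68 → $3,214.72
  Nov: +$803.68 − $959.52 → $3,058.88
  Dec: +$803.68 − $600.60 → $3,261.96
  Jan: +$803.68 → $4,065.64
  Feb: +$803.68 − $8,084.04 → -$3,214.72
  Mar: +$803.68 → -$2,411.04
  Apr: +$803.68 → -$1,607.36
  May: +$803.68 → -$803.68
  Jun: +$803.68 → $0.00
Lowest trial balance = -$3,214.72 (Feb)
Initial deposit = cushion − low point = $1,607.36 − (-$3,214.72) = $4,822.08

$4,822.08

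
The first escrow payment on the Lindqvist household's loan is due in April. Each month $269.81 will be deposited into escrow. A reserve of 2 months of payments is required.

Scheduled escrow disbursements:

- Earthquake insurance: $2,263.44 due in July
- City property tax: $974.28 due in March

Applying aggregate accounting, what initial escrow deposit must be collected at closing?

$1,723.82

Cushion = 2 × $269.81 = $539.62
Trial balance (start $0, +$269.81 each month, − disbursements):
  Apr: +$269.81 → $269.81
  May: +$269.81 → $539.62
  Jun: +$269.81 → $809.43
  Jul: +$269.81 − $2,263.44 → -$1,184.20
  Aug: +$269.81 → -$914.39
  Sep: +$269.81 → -$644.58
  Oct: +$269.81 → -$374.77
  Nov: +$269.81 → -$104.96
  Dec: +$269.81 → $164.85
  Jan: +$269.81 → $434.66
  Feb: +$269.81 → $704.47
  Mar: +$269.81 − $974.28 → $0.00
Lowest trial balance = -$1,184.20 (Jul)
Initial deposit = cushion − low point = $539.62 − (-$1,184.20) = $1,723.82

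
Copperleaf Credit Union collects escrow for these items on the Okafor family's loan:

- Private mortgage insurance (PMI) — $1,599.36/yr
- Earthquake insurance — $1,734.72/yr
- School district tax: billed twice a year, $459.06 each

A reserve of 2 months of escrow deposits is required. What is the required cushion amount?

$708.70

Private mortgage insurance (PMI): $1,599.36 annually
Earthquake insurance: $1,734.72 annually
School district tax: $459.06 × 2 = $918.12 annually
Total annual escrow = $4,252.20
Per month = $4,252.20 ÷ 12 = $354.35
Cushion = 2 × $354.35 = $708.70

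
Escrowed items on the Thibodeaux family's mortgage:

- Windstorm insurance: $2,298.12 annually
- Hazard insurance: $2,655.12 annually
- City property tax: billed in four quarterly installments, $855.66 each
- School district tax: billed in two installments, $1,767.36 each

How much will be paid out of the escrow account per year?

$11,910.60

Windstorm insurance: $2,298.12/yr
Hazard insurance: $2,655.12/yr
City property tax: $855.66 × 4 = $3,422.64/yr
School district tax: $1,767.36 × 2 = $3,534.72/yr
Yearly total = $2,298.12 + $2,655.12 + $3,422.64 + $3,534.72 = $11,910.60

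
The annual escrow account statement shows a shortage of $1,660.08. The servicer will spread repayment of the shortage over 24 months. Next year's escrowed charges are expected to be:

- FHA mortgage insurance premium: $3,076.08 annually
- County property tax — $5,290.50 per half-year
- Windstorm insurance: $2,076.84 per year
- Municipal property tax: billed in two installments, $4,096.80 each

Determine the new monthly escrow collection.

$2,063.13

FHA mortgage insurance premium — $3,076.08 per year
County property tax — $5,290.50 × 2 = $10,581.00 per year
Windstorm insurance — $2,076.84 per year
Municipal property tax — $4,096.80 × 2 = $8,193.60 per year
Yearly total = $23,927.52
Monthly escrow = $23,927.52 ÷ 12 = $1,993.96
Shortage per month = $1,660.08 ÷ 24 = $69.17
New monthly escrow = $1,993.96 + $69.17 = $2,063.13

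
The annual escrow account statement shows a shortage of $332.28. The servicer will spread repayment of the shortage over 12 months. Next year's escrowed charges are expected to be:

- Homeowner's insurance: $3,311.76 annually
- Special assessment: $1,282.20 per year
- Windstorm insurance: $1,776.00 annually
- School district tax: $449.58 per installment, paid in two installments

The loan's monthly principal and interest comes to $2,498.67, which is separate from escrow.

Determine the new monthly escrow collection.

$633.45

Homeowner's insurance: $3,311.76/yr
Special assessment: $1,282.20/yr
Windstorm insurance: $1,776.00/yr
School district tax: $449.58 × 2 = $899.16/yr
Annual escrow total = $3,311.76 + $1,282.20 + $1,776.00 + $899.16 = $7,269.12
Monthly escrow = $7,269.12 ÷ 12 = $605.76
Shortage per month = $332.28 ÷ 12 = $27.69
Adjusted monthly = $605.76 + $27.69 = $633.45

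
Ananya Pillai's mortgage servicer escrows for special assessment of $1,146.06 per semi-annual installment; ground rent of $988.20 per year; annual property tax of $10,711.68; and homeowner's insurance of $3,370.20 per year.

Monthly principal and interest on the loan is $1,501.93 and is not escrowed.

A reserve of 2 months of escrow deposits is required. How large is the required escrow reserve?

Special assessment — $1,146.06 × 2 = $2,292.12/yr
Ground rent — $988.20/yr
Property tax — $10,711.68/yr
Homeowner's insurance — $3,370.20/yr
Total annual escrow = $17,362.20
Monthly escrow = $17,362.20 / 12 = $1,446.85
Reserve = 2 × $1,446.85 = $2,893.70

$2,893.70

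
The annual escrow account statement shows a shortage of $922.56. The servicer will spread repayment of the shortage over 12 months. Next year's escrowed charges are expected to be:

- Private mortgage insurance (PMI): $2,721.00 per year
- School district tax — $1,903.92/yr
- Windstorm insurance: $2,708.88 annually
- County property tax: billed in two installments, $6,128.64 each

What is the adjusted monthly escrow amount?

$1,709.47

Private mortgage insurance (PMI) — $2,721.00 annually
School district tax — $1,903.92 annually
Windstorm insurance — $2,708.88 annually
County property tax — $6,128.64 × 2 = $12,257.28 annually
Yearly total = $19,591.08
Monthly = $19,591.08 / 12 = $1,632.59
Shortage spread = $922.56 / 12 = $76.88/mo
Adjusted monthly = $1,632.59 + $76.88 = $1,709.47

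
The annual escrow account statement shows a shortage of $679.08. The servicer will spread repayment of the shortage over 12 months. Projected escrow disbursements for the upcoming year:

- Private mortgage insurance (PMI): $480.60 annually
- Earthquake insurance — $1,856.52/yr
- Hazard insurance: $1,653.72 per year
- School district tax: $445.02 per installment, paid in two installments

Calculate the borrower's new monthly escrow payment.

$463.33

Private mortgage insurance (PMI): $480.60
Earthquake insurance: $1,856.52
Hazard insurance: $1,653.72
School district tax: $445.02 × 2 = $890.04
Yearly total = $4,880.88
Monthly = $4,880.88 ÷ 12 = $406.74
Shortage spread = $679.08 ÷ 12 = $56.59/mo
New monthly escrow = $406.74 + $56.59 = $463.33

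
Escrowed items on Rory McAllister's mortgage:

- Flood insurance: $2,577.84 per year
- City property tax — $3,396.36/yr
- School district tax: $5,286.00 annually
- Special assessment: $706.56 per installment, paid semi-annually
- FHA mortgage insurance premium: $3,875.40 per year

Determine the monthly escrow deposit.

Flood insurance = $2,577.84 per year
City property tax = $3,396.36 per year
School district tax = $5,286.00 per year
Special assessment = $706.56 × 2 = $1,413.12 per year
FHA mortgage insurance premium = $3,875.40 per year
Yearly total = $2,577.84 + $3,396.36 + $5,286.00 + $1,413.12 + $3,875.40 = $16,548.72
Per month = $16,548.72 / 12 = $1,379.06

$1,379.06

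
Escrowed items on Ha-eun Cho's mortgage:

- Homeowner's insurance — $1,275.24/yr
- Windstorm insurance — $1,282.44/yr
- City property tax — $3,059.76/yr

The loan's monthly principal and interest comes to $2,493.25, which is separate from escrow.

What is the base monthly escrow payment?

$468.12

Homeowner's insurance: $1,275.24
Windstorm insurance: $1,282.44
City property tax: $3,059.76
Total per year = $5,617.44
Base monthly escrow = $5,617.44 ÷ 12 = $468.12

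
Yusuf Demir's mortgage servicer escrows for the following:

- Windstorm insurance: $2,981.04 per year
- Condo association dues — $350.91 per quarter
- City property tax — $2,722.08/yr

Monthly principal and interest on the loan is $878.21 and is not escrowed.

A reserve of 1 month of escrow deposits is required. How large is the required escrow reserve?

Windstorm insurance — $2,981.04/yr
Condo association dues — $350.91 × 4 = $1,403.64/yr
City property tax — $2,722.08/yr
Combined annual = $2,981.04 + $1,403.64 + $2,722.08 = $7,106.76
Per month = $7,106.76 / 12 = $592.23
Reserve = 1 × $592.23 = $592.23

$592.23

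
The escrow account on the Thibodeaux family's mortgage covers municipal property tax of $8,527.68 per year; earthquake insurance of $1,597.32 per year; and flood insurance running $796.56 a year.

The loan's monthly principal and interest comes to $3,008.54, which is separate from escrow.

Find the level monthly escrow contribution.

Municipal property tax = $8,527.68 annually
Earthquake insurance = $1,597.32 annually
Flood insurance = $796.56 annually
Total per year = $10,921.56
Monthly = $10,921.56 / 12 = $910.13

$910.13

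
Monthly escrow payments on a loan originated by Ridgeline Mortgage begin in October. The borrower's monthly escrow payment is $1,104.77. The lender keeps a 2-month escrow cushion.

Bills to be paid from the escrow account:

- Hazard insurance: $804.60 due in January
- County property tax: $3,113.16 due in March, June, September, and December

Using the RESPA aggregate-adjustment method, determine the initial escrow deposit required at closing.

$2,611.84

Cushion = 2 × $1,104.77 = $2,209.54
Trial balance (start $0, +$1,104.77 each month, − disbursements):
  Oct: +$1,104.77 → $1,104.77
  Nov: +$1,104.77 → $2,209.54
  Dec: +$1,104.77 − $3,113.16 → $201.15
  Jan: +$1,104.77 − $804.60 → $501.32
  Feb: +$1,104.77 → $1,606.09
  Mar: +$1,104.77 − $3,113.16 → -$402.30
  Apr: +$1,104.77 → $702.47
  May: +$1,104.77 → $1,807.24
  Jun: +$1,104.77 − $3,113.16 → -$201.15
  Jul: +$1,104.77 → $903.62
  Aug: +$1,104.77 → $2,008.39
  Sep: +$1,104.77 − $3,113.16 → $0.00
Lowest trial balance = -$402.30 (Mar)
Initial deposit = cushion − low point = $2,209.54 − (-$402.30) = $2,611.84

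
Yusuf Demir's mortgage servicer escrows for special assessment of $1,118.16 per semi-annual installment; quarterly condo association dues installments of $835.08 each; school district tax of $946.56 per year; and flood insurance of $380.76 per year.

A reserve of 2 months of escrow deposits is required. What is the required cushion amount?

Special assessment = $1,118.16 × 2 = $2,236.32/yr
Condo association dues = $835.08 × 4 = $3,340.32/yr
School district tax = $946.56/yr
Flood insurance = $380.76/yr
Total annual escrow = $6,903.96
Per month = $6,903.96 ÷ 12 = $575.33
Reserve = 2 × $575.33 = $1,150.66

$1,150.66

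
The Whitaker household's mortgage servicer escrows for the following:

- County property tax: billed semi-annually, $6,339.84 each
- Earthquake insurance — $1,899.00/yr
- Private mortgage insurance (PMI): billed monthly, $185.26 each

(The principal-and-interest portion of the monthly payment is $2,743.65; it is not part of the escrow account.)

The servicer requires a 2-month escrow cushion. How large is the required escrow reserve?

County property tax — $6,339.84 × 2 = $12,679.68 annually
Earthquake insurance — $1,899.00 annually
Private mortgage insurance (PMI) — $185.26 × 12 = $2,223.12 annually
Combined annual = $16,801.80
Per month = $16,801.80 ÷ 12 = $1,400.15
Cushion = 2 × $1,400.15 = $2,800.30

$2,800.30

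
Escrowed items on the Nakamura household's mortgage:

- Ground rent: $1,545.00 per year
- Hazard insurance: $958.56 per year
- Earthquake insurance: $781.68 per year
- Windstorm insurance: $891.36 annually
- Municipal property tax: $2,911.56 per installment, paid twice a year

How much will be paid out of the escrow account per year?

$9,999.72

Ground rent = $1,545.00
Hazard insurance = $958.56
Earthquake insurance = $781.68
Windstorm insurance = $891.36
Municipal property tax = $2,911.56 × 2 = $5,823.12
Total annual escrow = $1,545.00 + $958.56 + $781.68 + $891.36 + $5,823.12 = $9,999.72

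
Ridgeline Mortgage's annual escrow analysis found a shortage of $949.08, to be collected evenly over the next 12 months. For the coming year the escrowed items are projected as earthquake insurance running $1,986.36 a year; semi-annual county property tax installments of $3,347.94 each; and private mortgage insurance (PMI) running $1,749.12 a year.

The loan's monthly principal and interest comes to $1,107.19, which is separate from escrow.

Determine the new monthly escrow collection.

Earthquake insurance — $1,986.36 per year
County property tax — $3,347.94 × 2 = $6,695.88 per year
Private mortgage insurance (PMI) — $1,749.12 per year
Yearly total = $10,431.36
Per month = $10,431.36 ÷ 12 = $869.28
Shortage spread = $949.08 / 12 = $79.09/mo
Adjusted monthly = $869.28 + $79.09 = $948.37

$948.37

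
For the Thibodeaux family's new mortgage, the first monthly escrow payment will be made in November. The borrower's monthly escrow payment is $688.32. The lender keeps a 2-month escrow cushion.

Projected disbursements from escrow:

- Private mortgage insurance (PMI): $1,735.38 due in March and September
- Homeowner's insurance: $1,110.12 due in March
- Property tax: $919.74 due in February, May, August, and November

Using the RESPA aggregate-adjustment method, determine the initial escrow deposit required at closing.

Cushion = 2 × $688.32 = $1,376.64
Trial balance (start $0, +$688.32 each month, − disbursements):
  Nov: +$688.32 − $919.74 → -$231.42
  Dec: +$688.32 → $456.90
  Jan: +$688.32 → $1,145.22
  Feb: +$688.32 − $919.74 → $913.80
  Mar: +$688.32 − $2,845.50 → -$1,243.38
  Apr: +$688.32 → -$555.06
  May: +$688.32 − $919.74 → -$786.48
  Jun: +$688.32 → -$98.16
  Jul: +$688.32 → $590.16
  Aug: +$688.32 − $919.74 → $358.74
  Sep: +$688.32 − $1,735.38 → -$688.32
  Oct: +$688.32 → $0.00
Lowest trial balance = -$1,243.38 (Mar)
Initial deposit = cushion − low point = $1,376.64 − (-$1,243.38) = $2,620.02

$2,620.02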